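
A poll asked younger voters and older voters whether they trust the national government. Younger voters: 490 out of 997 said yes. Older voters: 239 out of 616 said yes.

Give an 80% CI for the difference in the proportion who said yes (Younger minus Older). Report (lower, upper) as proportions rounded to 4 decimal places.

p̂₁ = 490/997 = 0.4915 and p̂₂ = 239/616 = 0.3880.
SE₁ = √(p̂₁(1−p̂₁)/n₁) = √(0.4915·0.5085/997) = 0.01583; SE₂ = √(0.3880·0.6120/616) = 0.01963.
Independent samples: SE of the difference = √(SE₁² + SE₂²) = √(0.0002505889 + 0.0003853369) = 0.02522.
z* for 80% confidence is 1.282, so the margin of error is 1.282 × 0.02522 = 0.03233.
Point estimate p̂₁ − p̂₂ = 0.4915 − 0.3880 = 0.1035.
0.1035 ± 0.03233 → (0.0712, 0.1358).

(0.0712, 0.1358)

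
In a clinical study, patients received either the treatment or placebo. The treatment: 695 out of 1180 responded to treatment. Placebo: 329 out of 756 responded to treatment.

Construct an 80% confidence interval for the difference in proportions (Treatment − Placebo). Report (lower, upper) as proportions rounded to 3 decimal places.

(0.124, 0.183)

Sample proportions: 695/1180 = 0.5890, 329/756 = 0.4352.
Each SE is √(p̂(1−p̂)/n): √(0.5890·0.4110/1180) = 0.01432 and √(0.4352·0.5648/756) = 0.01803.
SE(p̂₁ − p̂₂) = √(SE₁² + SE₂²) = √(0.0002050624 + 0.0003250809) = 0.02302, since the two samples are independent.
At 80% confidence z* = 1.282; margin = 1.282 × 0.02302 = 0.02951.
The difference is 0.5890 − 0.4352 = 0.1538, so the interval is 0.1538 ± 0.02951 = (0.124, 0.183).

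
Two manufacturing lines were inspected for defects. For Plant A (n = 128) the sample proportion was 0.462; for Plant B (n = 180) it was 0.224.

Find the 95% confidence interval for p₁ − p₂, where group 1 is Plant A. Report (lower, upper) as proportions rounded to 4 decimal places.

(0.1323, 0.3437)

SE₁ = √(p̂₁(1−p̂₁)/n₁) = √(0.4620·0.5380/128) = 0.04407; SE₂ = √(0.2240·0.7760/180) = 0.03108.
Independent samples: SE of the difference = √(SE₁² + SE₂²) = √(0.0019421649 + 0.0009659664) = 0.05393.
z* for 95% confidence is 1.960, so the margin of error is 1.960 × 0.05393 = 0.10570.
Point estimate p̂₁ − p̂₂ = 0.4620 − 0.2240 = 0.2380.
0.2380 ± 0.10570 → (0.1323, 0.3437).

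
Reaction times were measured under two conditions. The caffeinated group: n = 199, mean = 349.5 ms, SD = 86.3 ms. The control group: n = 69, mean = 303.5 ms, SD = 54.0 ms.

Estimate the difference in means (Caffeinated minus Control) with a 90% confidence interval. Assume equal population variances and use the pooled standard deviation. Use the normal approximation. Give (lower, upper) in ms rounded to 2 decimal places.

(27.77, 64.23)

Pooled variance s_p² = [198·86.3² + 68·54.0²] / (199+69−2) = 6289.2129, so s_p = 79.3046.
SE_diff = s_p·√(1/n₁ + 1/n₂) = 79.3046·√(1/199 + 1/69) = 11.0794.
z* = 1.645; margin = 1.645 × 11.0794 = 18.2256.
Difference = 349.5 − 303.5 = 46.0000.
46.0000 ± 18.2256 → (27.77, 64.23).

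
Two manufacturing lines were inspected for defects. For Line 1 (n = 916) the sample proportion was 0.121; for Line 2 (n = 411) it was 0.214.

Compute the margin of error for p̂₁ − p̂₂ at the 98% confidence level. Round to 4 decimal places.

SE₁ = √(p̂₁(1−p̂₁)/n₁) = √(0.1210·0.8790/916) = 0.01078; SE₂ = √(0.2140·0.7860/411) = 0.02023.
Independent samples: SE of the difference = √(SE₁² + SE₂²) = √(0.0001162084 + 0.0004092529) = 0.02292.
z* for 98% confidence is 2.326, so the margin of error is 2.326 × 0.02292 = 0.05331.

0.0533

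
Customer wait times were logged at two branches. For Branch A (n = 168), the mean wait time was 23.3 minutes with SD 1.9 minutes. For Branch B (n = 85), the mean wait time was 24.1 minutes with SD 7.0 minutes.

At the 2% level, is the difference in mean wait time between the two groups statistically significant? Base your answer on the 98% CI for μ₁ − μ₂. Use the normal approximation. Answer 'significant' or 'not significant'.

not significant

Standard errors of each mean: 1.9/√168 = 0.1466 and 7.0/√85 = 0.7593.
SE(x̄₁ − x̄₂) = √(0.1466² + 0.7593²) = 0.7733 for independent samples with unequal variances.
With z* = 2.326, the margin is 2.326 × 0.7733 = 1.7987.
x̄₁ − x̄₂ = 23.3 − 24.1 = -0.8000; the interval is -0.8000 ± 1.7987 = (-2.5987, 0.9987).
The interval (-2.5987, 0.9987) contains 0, so the difference is not significant.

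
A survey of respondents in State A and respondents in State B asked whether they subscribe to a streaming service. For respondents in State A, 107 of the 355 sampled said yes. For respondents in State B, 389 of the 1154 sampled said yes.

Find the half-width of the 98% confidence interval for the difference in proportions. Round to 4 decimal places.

Sample proportions: 107/355 = 0.3014, 389/1154 = 0.3371.
Each SE is √(p̂(1−p̂)/n): √(0.3014·0.6986/355) = 0.02435 and √(0.3371·0.6629/1154) = 0.01392.
SE(p̂₁ − p̂₂) = √(SE₁² + SE₂²) = √(0.0005929225 + 0.0001937664) = 0.02805, since the two samples are independent.
At 98% confidence z* = 2.326; margin = 2.326 × 0.02805 = 0.06524.

0.0652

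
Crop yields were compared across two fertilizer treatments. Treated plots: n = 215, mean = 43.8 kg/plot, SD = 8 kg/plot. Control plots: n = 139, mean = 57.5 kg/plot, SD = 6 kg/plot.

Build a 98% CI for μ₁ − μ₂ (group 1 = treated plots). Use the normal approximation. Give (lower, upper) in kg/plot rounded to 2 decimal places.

SE₁ = s₁/√n₁ = 8/√215 = 0.5456; SE₂ = 6/√139 = 0.5089.
Independent samples, unequal variances: SE_diff = √(SE₁² + SE₂²) = √(0.29767936 + 0.25897921) = 0.7461.
z* = 2.326, so margin of error = 2.326 × 0.7461 = 1.7354.
Difference in means = 43.8 − 57.5 = -13.7000.
-13.7000 ± 1.7354 → (-15.44, -11.96).

(-15.44, -11.96)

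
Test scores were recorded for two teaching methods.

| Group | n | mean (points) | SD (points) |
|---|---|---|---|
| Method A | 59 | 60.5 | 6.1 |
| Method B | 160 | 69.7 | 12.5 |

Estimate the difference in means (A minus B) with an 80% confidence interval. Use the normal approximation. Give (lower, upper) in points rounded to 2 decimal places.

(-10.83, -7.57)

Standard errors of each mean: 6.1/√59 = 0.7942 and 12.5/√160 = 0.9882.
SE(x̄₁ − x̄₂) = √(0.7942² + 0.9882²) = 1.2678 for independent samples with unequal variances.
With z* = 1.282, the margin is 1.282 × 1.2678 = 1.6253.
x̄₁ − x̄₂ = 60.5 − 69.7 = -9.2000; the interval is -9.2000 ± 1.6253 = (-10.83, -7.57).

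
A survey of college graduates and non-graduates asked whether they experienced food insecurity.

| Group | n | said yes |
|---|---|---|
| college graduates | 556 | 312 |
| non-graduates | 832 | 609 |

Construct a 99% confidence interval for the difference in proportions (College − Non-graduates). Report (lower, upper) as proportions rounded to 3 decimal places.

p̂₁ = 312/556 = 0.5612 and p̂₂ = 609/832 = 0.7320.
SE₁ = √(p̂₁(1−p̂₁)/n₁) = √(0.5612·0.4388/556) = 0.02105; SE₂ = √(0.7320·0.2680/832) = 0.01536.
Independent samples: SE of the difference = √(SE₁² + SE₂²) = √(0.0004431025 + 0.0002359296) = 0.02606.
z* for 99% confidence is 2.576, so the margin of error is 2.576 × 0.02606 = 0.06713.
Point estimate p̂₁ − p̂₂ = 0.5612 − 0.7320 = -0.1708.
-0.1708 ± 0.06713 → (-0.238, -0.104).

(-0.238, -0.104)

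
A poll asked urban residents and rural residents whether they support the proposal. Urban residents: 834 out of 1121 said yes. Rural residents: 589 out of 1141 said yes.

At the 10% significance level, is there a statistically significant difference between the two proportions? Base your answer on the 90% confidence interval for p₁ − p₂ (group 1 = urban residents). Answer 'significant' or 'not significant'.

First, p̂₁ = 834/1121 = 0.7440; p̂₂ = 589/1141 = 0.5162.
The two standard errors are √(0.7440×0.2560/1121) = 0.01303 and √(0.5162×0.4838/1141) = 0.01479.
Because the samples are independent, SE_diff = √(0.01303² + 0.01479²) = 0.01971.
Using z* = 1.645 for 90%, ME = 1.645 × 0.01971 = 0.03242.
p̂₁ − p̂₂ = 0.2278; interval 0.2278 ± 0.03242 gives (0.19538, 0.26022).
The interval (0.19538, 0.26022) does not contain 0, so the difference is significant.

significant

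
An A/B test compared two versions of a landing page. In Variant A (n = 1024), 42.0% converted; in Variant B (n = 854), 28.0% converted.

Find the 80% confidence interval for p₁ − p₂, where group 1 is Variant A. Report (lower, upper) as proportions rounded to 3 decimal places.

(0.112, 0.168)

The two standard errors are √(0.4200×0.5800/1024) = 0.01542 and √(0.2800×0.7200/854) = 0.01536.
Because the samples are independent, SE_diff = √(0.01542² + 0.01536²) = 0.02176.
Using z* = 1.282 for 80%, ME = 1.282 × 0.02176 = 0.02790.
p̂₁ − p̂₂ = 0.1400; interval 0.1400 ± 0.02790 gives (0.112, 0.168).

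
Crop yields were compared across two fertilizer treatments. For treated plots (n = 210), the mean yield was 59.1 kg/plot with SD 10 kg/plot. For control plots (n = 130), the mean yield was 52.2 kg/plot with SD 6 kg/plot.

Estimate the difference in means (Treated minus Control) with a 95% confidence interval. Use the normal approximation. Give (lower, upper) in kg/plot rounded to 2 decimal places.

Standard errors of each mean: 10/√210 = 0.6901 and 6/√130 = 0.5262.
SE(x̄₁ − x̄₂) = √(0.6901² + 0.5262²) = 0.8678 for independent samples with unequal variances.
With z* = 1.960, the margin is 1.960 × 0.8678 = 1.7009.
x̄₁ − x̄₂ = 59.1 − 52.2 = 6.9000; the interval is 6.9000 ± 1.7009 = (5.20, 8.60).

(5.20, 8.60)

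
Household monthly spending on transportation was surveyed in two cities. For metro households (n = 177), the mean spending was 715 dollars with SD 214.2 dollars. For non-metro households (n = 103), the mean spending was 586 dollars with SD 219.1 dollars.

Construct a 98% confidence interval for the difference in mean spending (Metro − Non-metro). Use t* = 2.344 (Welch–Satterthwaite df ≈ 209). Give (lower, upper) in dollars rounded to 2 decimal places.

SE₁ = s₁/√n₁ = 214.2/√177 = 16.1003; SE₂ = 219.1/√103 = 21.5886.
Independent samples, unequal variances: SE_diff = √(SE₁² + SE₂²) = √(259.21966009 + 466.06764996) = 26.9312.
t* = 2.344, so margin of error = 2.344 × 26.9312 = 63.1267.
Difference in means = 715 − 586 = 129.0000.
129.0000 ± 63.1267 → (65.87, 192.13).

(65.87, 192.13)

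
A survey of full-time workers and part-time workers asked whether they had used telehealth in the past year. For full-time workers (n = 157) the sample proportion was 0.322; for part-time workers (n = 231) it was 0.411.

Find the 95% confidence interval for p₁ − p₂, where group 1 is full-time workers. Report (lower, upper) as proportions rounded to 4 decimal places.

SE₁ = √(p̂₁(1−p̂₁)/n₁) = √(0.3220·0.6780/157) = 0.03729; SE₂ = √(0.4110·0.5890/231) = 0.03237.
Independent samples: SE of the difference = √(SE₁² + SE₂²) = √(0.0013905441 + 0.0010478169) = 0.04938.
z* for 95% confidence is 1.960, so the margin of error is 1.960 × 0.04938 = 0.09678.
Point estimate p̂₁ − p̂₂ = 0.3220 − 0.4110 = -0.0890.
-0.0890 ± 0.09678 → (-0.1858, 0.0078).

(-0.1858, 0.0078)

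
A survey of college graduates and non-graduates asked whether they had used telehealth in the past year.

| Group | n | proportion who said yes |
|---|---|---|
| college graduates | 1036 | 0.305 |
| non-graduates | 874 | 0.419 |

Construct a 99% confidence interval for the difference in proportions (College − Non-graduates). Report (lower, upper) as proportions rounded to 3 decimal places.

(-0.171, -0.057)

Each SE is √(p̂(1−p̂)/n): √(0.3050·0.6950/1036) = 0.01430 and √(0.4190·0.5810/874) = 0.01669.
SE(p̂₁ − p̂₂) = √(SE₁² + SE₂²) = √(0.00020449 + 0.0002785561) = 0.02198, since the two samples are independent.
At 99% confidence z* = 2.576; margin = 2.576 × 0.02198 = 0.05662.
The difference is 0.3050 − 0.4190 = -0.1140, so the interval is -0.1140 ± 0.05662 = (-0.171, -0.057).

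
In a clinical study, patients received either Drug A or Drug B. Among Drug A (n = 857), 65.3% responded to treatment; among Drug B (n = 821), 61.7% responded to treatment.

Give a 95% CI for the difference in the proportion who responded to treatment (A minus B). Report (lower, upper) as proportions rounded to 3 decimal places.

(-0.010, 0.082)

Each SE is √(p̂(1−p̂)/n): √(0.6530·0.3470/857) = 0.01626 and √(0.6170·0.3830/821) = 0.01697.
SE(p̂₁ − p̂₂) = √(SE₁² + SE₂²) = √(0.0002643876 + 0.0002879809) = 0.02350, since the two samples are independent.
At 95% confidence z* = 1.960; margin = 1.960 × 0.02350 = 0.04606.
The difference is 0.6530 − 0.6170 = 0.0360, so the interval is 0.0360 ± 0.04606 = (-0.010, 0.082).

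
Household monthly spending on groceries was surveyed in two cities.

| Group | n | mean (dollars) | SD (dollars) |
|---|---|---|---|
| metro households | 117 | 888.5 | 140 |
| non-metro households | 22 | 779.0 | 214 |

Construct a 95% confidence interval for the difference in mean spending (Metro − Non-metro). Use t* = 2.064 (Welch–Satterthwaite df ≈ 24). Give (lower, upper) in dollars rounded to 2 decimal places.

(11.61, 207.39)

Standard errors of each mean: 140/√117 = 12.9430 and 214/√22 = 45.6250.
SE(x̄₁ − x̄₂) = √(12.9430² + 45.6250²) = 47.4253 for independent samples with unequal variances.
With t* = 2.064, the margin is 2.064 × 47.4253 = 97.8858.
x̄₁ − x̄₂ = 888.5 − 779.0 = 109.5000; the interval is 109.5000 ± 97.8858 = (11.61, 207.39).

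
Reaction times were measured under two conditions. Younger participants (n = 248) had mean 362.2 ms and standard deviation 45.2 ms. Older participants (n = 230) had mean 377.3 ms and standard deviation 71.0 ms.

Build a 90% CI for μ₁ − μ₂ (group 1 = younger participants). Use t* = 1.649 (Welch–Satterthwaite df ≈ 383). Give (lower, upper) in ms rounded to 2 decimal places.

(-24.16, -6.04)

Per-group SEs: s₁/√n₁ = 45.2/√248 = 2.8702, s₂/√n₂ = 71.0/√230 = 4.6816.
Unpooled SE of the difference: √(8.23804804 + 21.91737856) = 5.4914.
Margin of error = t* · SE = 1.649 × 5.4914 = 9.0553.
x̄₁ − x̄₂ = 362.2 − 377.3 = -15.1000.
CI: -15.1000 ± 9.0553 = (-24.16, -6.04).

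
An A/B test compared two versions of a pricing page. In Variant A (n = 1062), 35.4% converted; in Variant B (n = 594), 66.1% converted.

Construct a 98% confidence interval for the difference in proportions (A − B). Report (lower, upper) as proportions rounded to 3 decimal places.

SE₁ = √(p̂₁(1−p̂₁)/n₁) = √(0.3540·0.6460/1062) = 0.01467; SE₂ = √(0.6610·0.3390/594) = 0.01942.
Independent samples: SE of the difference = √(SE₁² + SE₂²) = √(0.0002152089 + 0.0003771364) = 0.02434.
z* for 98% confidence is 2.326, so the margin of error is 2.326 × 0.02434 = 0.05661.
Point estimate p̂₁ − p̂₂ = 0.3540 − 0.6610 = -0.3070.
-0.3070 ± 0.05661 → (-0.364, -0.250).

(-0.364, -0.250)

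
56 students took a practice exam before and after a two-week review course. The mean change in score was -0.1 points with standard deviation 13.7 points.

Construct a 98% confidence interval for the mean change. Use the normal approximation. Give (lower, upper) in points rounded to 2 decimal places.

This is a matched-pairs design, so SE = s_d/√n = 13.7/√56 = 1.8307.
Margin = 2.326 × 1.8307 = 4.2582; the interval is -0.1 ± 4.2582 = (-4.36, 4.16).

(-4.36, 4.16)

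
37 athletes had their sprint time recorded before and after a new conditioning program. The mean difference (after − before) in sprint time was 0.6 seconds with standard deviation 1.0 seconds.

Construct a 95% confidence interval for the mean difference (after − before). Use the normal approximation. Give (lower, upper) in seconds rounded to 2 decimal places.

(0.28, 0.92)

Paired design: SE = s_d/√n = 1.0/√37 = 0.1644.
z* = 1.960; margin of error = 1.960 × 0.1644 = 0.3222.
0.6 ± 0.3222 → (0.28, 0.92).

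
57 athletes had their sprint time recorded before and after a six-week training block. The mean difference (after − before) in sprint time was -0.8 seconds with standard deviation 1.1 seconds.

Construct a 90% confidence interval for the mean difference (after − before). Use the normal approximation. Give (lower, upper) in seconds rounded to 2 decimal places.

(-1.04, -0.56)

Paired design: SE = s_d/√n = 1.1/√57 = 0.1457.
z* = 1.645; margin of error = 1.645 × 0.1457 = 0.2397.
-0.8 ± 0.2397 → (-1.04, -0.56).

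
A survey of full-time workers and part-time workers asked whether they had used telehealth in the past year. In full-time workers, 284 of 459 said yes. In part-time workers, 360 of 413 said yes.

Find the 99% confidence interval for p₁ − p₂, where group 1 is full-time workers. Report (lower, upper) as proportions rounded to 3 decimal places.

First, p̂₁ = 284/459 = 0.6187; p̂₂ = 360/413 = 0.8717.
The two standard errors are √(0.6187×0.3813/459) = 0.02267 and √(0.8717×0.1283/413) = 0.01646.
Because the samples are independent, SE_diff = √(0.02267² + 0.01646²) = 0.02802.
Using z* = 2.576 for 99%, ME = 2.576 × 0.02802 = 0.07218.
p̂₁ − p̂₂ = -0.2530; interval -0.2530 ± 0.07218 gives (-0.325, -0.181).

(-0.325, -0.181)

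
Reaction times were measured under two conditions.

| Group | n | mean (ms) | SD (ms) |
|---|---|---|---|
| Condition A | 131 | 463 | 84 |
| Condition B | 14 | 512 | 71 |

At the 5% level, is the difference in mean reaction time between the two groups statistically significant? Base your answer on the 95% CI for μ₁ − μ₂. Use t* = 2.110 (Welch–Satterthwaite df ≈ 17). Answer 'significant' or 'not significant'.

Standard errors of each mean: 84/√131 = 7.3391 and 71/√14 = 18.9755.
SE(x̄₁ − x̄₂) = √(7.3391² + 18.9755²) = 20.3453 for independent samples with unequal variances.
With t* = 2.110, the margin is 2.110 × 20.3453 = 42.9286.
x̄₁ − x̄₂ = 463 − 512 = -49.0000; the interval is -49.0000 ± 42.9286 = (-91.9286, -6.0714).
The interval (-91.9286, -6.0714) does not contain 0, so the difference is significant.

significant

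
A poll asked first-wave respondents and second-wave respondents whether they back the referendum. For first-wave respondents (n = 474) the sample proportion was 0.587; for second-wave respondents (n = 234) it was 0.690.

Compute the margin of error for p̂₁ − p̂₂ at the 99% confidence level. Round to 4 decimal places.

0.0973

Each SE is √(p̂(1−p̂)/n): √(0.5870·0.4130/474) = 0.02262 and √(0.6900·0.3100/234) = 0.03023.
SE(p̂₁ − p̂₂) = √(SE₁² + SE₂²) = √(0.0005116644 + 0.0009138529) = 0.03776, since the two samples are independent.
At 99% confidence z* = 2.576; margin = 2.576 × 0.03776 = 0.09727.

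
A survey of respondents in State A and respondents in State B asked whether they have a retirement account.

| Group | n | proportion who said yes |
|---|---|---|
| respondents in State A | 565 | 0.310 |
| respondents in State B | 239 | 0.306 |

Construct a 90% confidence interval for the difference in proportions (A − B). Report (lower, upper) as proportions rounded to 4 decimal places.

SE₁ = √(p̂₁(1−p̂₁)/n₁) = √(0.3100·0.6900/565) = 0.01946; SE₂ = √(0.3060·0.6940/239) = 0.02981.
Independent samples: SE of the difference = √(SE₁² + SE₂²) = √(0.0003786916 + 0.0008886361) = 0.03560.
z* for 90% confidence is 1.645, so the margin of error is 1.645 × 0.03560 = 0.05856.
Point estimate p̂₁ − p̂₂ = 0.3100 − 0.3060 = 0.0040.
0.0040 ± 0.05856 → (-0.0546, 0.0626).

(-0.0546, 0.0626)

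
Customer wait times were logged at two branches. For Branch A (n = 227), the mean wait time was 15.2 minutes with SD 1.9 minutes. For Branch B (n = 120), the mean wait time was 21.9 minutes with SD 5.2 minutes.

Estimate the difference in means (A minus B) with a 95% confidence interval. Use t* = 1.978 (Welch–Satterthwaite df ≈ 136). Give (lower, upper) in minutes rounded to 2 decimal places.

(-7.67, -5.73)

Per-group SEs: s₁/√n₁ = 1.9/√227 = 0.1261, s₂/√n₂ = 5.2/√120 = 0.4747.
Unpooled SE of the difference: √(0.01590121 + 0.22534009) = 0.4912.
Margin of error = t* · SE = 1.978 × 0.4912 = 0.9716.
x̄₁ − x̄₂ = 15.2 − 21.9 = -6.7000.
CI: -6.7000 ± 0.9716 = (-7.67, -5.73).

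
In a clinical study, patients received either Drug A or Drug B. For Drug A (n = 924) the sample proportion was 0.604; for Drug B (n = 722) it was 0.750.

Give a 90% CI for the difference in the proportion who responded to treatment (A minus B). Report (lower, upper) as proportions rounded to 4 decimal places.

SE₁ = √(p̂₁(1−p̂₁)/n₁) = √(0.6040·0.3960/924) = 0.01609; SE₂ = √(0.7500·0.2500/722) = 0.01612.
Independent samples: SE of the difference = √(SE₁² + SE₂²) = √(0.0002588881 + 0.0002598544) = 0.02278.
z* for 90% confidence is 1.645, so the margin of error is 1.645 × 0.02278 = 0.03747.
Point estimate p̂₁ − p̂₂ = 0.6040 − 0.7500 = -0.1460.
-0.1460 ± 0.03747 → (-0.1835, -0.1085).

(-0.1835, -0.1085)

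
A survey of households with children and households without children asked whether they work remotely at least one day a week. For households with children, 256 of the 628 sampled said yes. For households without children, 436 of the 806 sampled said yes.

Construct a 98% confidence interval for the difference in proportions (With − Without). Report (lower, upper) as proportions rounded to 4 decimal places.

Sample proportions: 256/628 = 0.4076, 436/806 = 0.5409.
Each SE is √(p̂(1−p̂)/n): √(0.4076·0.5924/628) = 0.01961 and √(0.5409·0.4591/806) = 0.01755.
SE(p̂₁ − p̂₂) = √(SE₁² + SE₂²) = √(0.0003845521 + 0.0003080025) = 0.02632, since the two samples are independent.
At 98% confidence z* = 2.326; margin = 2.326 × 0.02632 = 0.06122.
The difference is 0.4076 − 0.5409 = -0.1333, so the interval is -0.1333 ± 0.06122 = (-0.1945, -0.0721).

(-0.1945, -0.0721)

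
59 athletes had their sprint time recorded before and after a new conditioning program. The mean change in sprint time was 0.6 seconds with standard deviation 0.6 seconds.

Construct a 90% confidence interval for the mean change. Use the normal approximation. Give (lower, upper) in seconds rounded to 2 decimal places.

Paired design: SE = s_d/√n = 0.6/√59 = 0.0781.
z* = 1.645; margin of error = 1.645 × 0.0781 = 0.1285.
0.6 ± 0.1285 → (0.47, 0.73).

(0.47, 0.73)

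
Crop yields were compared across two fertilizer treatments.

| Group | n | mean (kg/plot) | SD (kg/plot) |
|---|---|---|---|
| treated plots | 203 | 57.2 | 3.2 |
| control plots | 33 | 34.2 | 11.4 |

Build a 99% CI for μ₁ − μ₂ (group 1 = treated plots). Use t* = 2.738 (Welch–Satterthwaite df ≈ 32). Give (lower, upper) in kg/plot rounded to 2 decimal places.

Per-group SEs: s₁/√n₁ = 3.2/√203 = 0.2246, s₂/√n₂ = 11.4/√33 = 1.9845.
Unpooled SE of the difference: √(0.05044516 + 3.93824025) = 1.9972.
Margin of error = t* · SE = 2.738 × 1.9972 = 5.4683.
x̄₁ − x̄₂ = 57.2 − 34.2 = 23.0000.
CI: 23.0000 ± 5.4683 = (17.53, 28.47).

(17.53, 28.47)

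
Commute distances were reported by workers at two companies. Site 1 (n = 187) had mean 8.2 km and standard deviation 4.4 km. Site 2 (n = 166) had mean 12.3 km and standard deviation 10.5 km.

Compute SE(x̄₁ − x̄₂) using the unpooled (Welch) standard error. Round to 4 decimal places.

0.8762

Standard errors of each mean: 4.4/√187 = 0.3218 and 10.5/√166 = 0.8150.
SE(x̄₁ − x̄₂) = √(0.3218² + 0.8150²) = 0.8762 for independent samples with unequal variances.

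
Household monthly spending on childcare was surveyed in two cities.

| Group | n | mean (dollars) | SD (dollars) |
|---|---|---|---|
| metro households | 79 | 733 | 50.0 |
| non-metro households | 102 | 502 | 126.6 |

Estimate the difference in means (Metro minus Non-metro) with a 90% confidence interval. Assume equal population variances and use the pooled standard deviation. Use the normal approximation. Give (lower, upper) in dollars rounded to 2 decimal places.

(206.18, 255.82)

Pooled variance s_p² = [78·50.0² + 101·126.6²] / (79+102−2) = 10132.8691, so s_p = 100.6622.
SE_diff = s_p·√(1/n₁ + 1/n₂) = 100.6622·√(1/79 + 1/102) = 15.0866.
z* = 1.645; margin = 1.645 × 15.0866 = 24.8175.
Difference = 733 − 502 = 231.0000.
231.0000 ± 24.8175 → (206.18, 255.82).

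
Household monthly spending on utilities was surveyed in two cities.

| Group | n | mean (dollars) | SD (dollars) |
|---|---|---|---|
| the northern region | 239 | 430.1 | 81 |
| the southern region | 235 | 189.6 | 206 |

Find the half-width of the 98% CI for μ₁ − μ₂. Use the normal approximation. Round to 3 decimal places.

33.549

SE₁ = s₁/√n₁ = 81/√239 = 5.2395; SE₂ = 206/√235 = 13.4380.
Independent samples, unequal variances: SE_diff = √(SE₁² + SE₂²) = √(27.45236025 + 180.579844) = 14.4233.
z* = 2.326, so margin of error = 2.326 × 14.4233 = 33.5486.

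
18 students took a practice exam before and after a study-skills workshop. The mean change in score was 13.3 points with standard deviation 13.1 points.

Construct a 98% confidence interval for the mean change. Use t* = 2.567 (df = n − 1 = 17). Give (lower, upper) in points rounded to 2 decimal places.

(5.37, 21.23)

This is a matched-pairs design, so SE = s_d/√n = 13.1/√18 = 3.0877.
Margin = 2.567 × 3.0877 = 7.9261; the interval is 13.3 ± 7.9261 = (5.37, 21.23).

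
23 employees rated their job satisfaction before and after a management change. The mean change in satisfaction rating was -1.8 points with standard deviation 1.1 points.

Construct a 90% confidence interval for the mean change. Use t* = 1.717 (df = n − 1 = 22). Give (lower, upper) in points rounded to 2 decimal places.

Paired design: SE = s_d/√n = 1.1/√23 = 0.2294.
t* = 1.717; margin of error = 1.717 × 0.2294 = 0.3939.
-1.8 ± 0.3939 → (-2.19, -1.41).

(-2.19, -1.41)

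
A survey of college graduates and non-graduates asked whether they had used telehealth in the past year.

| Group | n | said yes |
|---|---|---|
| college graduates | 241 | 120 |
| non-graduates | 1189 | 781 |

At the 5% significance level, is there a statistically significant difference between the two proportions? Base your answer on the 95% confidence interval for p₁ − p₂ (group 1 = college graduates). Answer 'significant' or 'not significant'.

significant

p̂₁ = 120/241 = 0.4979 and p̂₂ = 781/1189 = 0.6569.
SE₁ = √(p̂₁(1−p̂₁)/n₁) = √(0.4979·0.5021/241) = 0.03221; SE₂ = √(0.6569·0.3431/1189) = 0.01377.
Independent samples: SE of the difference = √(SE₁² + SE₂²) = √(0.0010374841 + 0.0001896129) = 0.03503.
z* for 95% confidence is 1.960, so the margin of error is 1.960 × 0.03503 = 0.06866.
Point estimate p̂₁ − p̂₂ = 0.4979 − 0.6569 = -0.1590.
-0.1590 ± 0.06866 → (-0.22766, -0.09034).
The interval (-0.22766, -0.09034) does not contain 0, so the difference is significant.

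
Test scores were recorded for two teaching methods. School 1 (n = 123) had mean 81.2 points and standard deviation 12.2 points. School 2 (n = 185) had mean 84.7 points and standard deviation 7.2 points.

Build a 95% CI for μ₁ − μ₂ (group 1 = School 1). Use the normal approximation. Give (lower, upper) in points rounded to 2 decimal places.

SE₁ = s₁/√n₁ = 12.2/√123 = 1.1000; SE₂ = 7.2/√185 = 0.5294.
Independent samples, unequal variances: SE_diff = √(SE₁² + SE₂²) = √(1.21 + 0.28026436) = 1.2208.
z* = 1.960, so margin of error = 1.960 × 1.2208 = 2.3928.
Difference in means = 81.2 − 84.7 = -3.5000.
-3.5000 ± 2.3928 → (-5.89, -1.11).

(-5.89, -1.11)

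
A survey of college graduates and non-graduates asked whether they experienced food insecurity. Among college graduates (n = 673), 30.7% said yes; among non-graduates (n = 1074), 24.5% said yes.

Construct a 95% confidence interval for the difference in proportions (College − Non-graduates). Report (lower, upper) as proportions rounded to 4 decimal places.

Each SE is √(p̂(1−p̂)/n): √(0.3070·0.6930/673) = 0.01778 and √(0.2450·0.7550/1074) = 0.01312.
SE(p̂₁ − p̂₂) = √(SE₁² + SE₂²) = √(0.0003161284 + 0.0001721344) = 0.02210, since the two samples are independent.
At 95% confidence z* = 1.960; margin = 1.960 × 0.02210 = 0.04332.
The difference is 0.3070 − 0.2450 = 0.0620, so the interval is 0.0620 ± 0.04332 = (0.0187, 0.1053).

(0.0187, 0.1053)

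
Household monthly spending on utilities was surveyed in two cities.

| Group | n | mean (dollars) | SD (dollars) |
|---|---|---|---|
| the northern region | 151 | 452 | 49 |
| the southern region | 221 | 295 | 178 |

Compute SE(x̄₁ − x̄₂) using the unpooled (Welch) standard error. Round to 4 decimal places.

Per-group SEs: s₁/√n₁ = 49/√151 = 3.9876, s₂/√n₂ = 178/√221 = 11.9736.
Unpooled SE of the difference: √(15.90095376 + 143.36709696) = 12.6201.

12.6201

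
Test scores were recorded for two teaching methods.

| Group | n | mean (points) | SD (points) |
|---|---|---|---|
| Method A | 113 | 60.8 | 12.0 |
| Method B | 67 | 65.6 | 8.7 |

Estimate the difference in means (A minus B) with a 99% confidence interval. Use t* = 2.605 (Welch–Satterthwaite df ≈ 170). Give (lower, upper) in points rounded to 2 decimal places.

Per-group SEs: s₁/√n₁ = 12.0/√113 = 1.1289, s₂/√n₂ = 8.7/√67 = 1.0629.
Unpooled SE of the difference: √(1.27441521 + 1.12975641) = 1.5505.
Margin of error = t* · SE = 2.605 × 1.5505 = 4.0391.
x̄₁ − x̄₂ = 60.8 − 65.6 = -4.8000.
CI: -4.8000 ± 4.0391 = (-8.84, -0.76).

(-8.84, -0.76)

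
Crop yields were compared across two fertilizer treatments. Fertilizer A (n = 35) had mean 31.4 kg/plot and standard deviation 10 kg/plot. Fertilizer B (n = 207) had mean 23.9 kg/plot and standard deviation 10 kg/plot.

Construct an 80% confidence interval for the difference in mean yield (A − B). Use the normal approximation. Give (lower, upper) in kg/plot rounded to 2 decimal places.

Per-group SEs: s₁/√n₁ = 10/√35 = 1.6903, s₂/√n₂ = 10/√207 = 0.6950.
Unpooled SE of the difference: √(2.85711409 + 0.483025) = 1.8276.
Margin of error = z* · SE = 1.282 × 1.8276 = 2.3430.
x̄₁ − x̄₂ = 31.4 − 23.9 = 7.5000.
CI: 7.5000 ± 2.3430 = (5.16, 9.84).

(5.16, 9.84)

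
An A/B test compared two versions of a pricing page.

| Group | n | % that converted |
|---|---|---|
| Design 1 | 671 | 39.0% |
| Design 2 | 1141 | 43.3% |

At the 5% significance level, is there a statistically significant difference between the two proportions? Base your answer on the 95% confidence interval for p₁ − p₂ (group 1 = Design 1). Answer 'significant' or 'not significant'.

not significant

The two standard errors are √(0.3900×0.6100/671) = 0.01883 and √(0.4330×0.5670/1141) = 0.01467.
Because the samples are independent, SE_diff = √(0.01883² + 0.01467²) = 0.02387.
Using z* = 1.960 for 95%, ME = 1.960 × 0.02387 = 0.04679.
p̂₁ − p̂₂ = -0.0430; interval -0.0430 ± 0.04679 gives (-0.08979, 0.00379).
The interval (-0.08979, 0.00379) contains 0, so the difference is not significant.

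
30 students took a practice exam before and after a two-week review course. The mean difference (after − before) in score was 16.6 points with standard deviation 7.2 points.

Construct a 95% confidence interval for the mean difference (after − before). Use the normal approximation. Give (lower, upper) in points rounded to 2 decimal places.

(14.02, 19.18)

Paired design: SE = s_d/√n = 7.2/√30 = 1.3145.
z* = 1.960; margin of error = 1.960 × 1.3145 = 2.5764.
16.6 ± 2.5764 → (14.02, 19.18).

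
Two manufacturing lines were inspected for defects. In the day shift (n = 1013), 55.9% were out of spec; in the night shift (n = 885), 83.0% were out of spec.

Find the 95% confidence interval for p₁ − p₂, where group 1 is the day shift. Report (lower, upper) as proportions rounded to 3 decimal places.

(-0.310, -0.232)

The two standard errors are √(0.5590×0.4410/1013) = 0.01560 and √(0.8300×0.1700/885) = 0.01263.
Because the samples are independent, SE_diff = √(0.01560² + 0.01263²) = 0.02007.
Using z* = 1.960 for 95%, ME = 1.960 × 0.02007 = 0.03934.
p̂₁ − p̂₂ = -0.2710; interval -0.2710 ± 0.03934 gives (-0.310, -0.232).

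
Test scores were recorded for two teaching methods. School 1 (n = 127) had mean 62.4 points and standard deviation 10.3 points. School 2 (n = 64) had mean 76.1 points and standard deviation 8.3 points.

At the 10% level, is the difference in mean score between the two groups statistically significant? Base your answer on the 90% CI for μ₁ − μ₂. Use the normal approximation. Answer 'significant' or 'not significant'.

significant

SE₁ = s₁/√n₁ = 10.3/√127 = 0.9140; SE₂ = 8.3/√64 = 1.0375.
Independent samples, unequal variances: SE_diff = √(SE₁² + SE₂²) = √(0.835396 + 1.07640625) = 1.3827.
z* = 1.645, so margin of error = 1.645 × 1.3827 = 2.2745.
Difference in means = 62.4 − 76.1 = -13.7000.
-13.7000 ± 2.2745 → (-15.9745, -11.4255).
The interval (-15.9745, -11.4255) does not contain 0, so the difference is significant.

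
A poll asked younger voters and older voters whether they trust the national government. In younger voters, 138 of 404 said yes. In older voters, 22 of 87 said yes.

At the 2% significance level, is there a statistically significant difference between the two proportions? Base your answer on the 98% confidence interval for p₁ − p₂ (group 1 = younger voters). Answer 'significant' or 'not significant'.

not significant

First, p̂₁ = 138/404 = 0.3416; p̂₂ = 22/87 = 0.2529.
The two standard errors are √(0.3416×0.6584/404) = 0.02359 and √(0.2529×0.7471/87) = 0.04660.
Because the samples are independent, SE_diff = √(0.02359² + 0.04660²) = 0.05223.
Using z* = 2.326 for 98%, ME = 2.326 × 0.05223 = 0.12149.
p̂₁ − p̂₂ = 0.0887; interval 0.0887 ± 0.12149 gives (-0.03279, 0.21019).
The interval (-0.03279, 0.21019) contains 0, so the difference is not significant.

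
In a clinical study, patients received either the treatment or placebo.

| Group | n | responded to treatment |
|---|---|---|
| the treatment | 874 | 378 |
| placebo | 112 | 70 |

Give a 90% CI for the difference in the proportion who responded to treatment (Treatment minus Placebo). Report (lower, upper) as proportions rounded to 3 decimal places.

First, p̂₁ = 378/874 = 0.4325; p̂₂ = 70/112 = 0.6250.
The two standard errors are √(0.4325×0.5675/874) = 0.01676 and √(0.6250×0.3750/112) = 0.04575.
Because the samples are independent, SE_diff = √(0.01676² + 0.04575²) = 0.04872.
Using z* = 1.645 for 90%, ME = 1.645 × 0.04872 = 0.08014.
p̂₁ − p̂₂ = -0.1925; interval -0.1925 ± 0.08014 gives (-0.273, -0.112).

(-0.273, -0.112)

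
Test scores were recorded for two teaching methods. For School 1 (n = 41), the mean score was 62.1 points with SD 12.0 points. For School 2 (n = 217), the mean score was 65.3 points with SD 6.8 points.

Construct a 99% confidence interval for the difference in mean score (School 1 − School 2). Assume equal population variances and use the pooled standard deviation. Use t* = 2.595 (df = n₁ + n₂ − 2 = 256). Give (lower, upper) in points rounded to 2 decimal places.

s_p = √[((n₁−1)s₁² + (n₂−1)s₂²)/(n₁+n₂−2)] = √[(40·12.0² + 216·6.8²)/256] = 7.8431.
SE = 7.8431·√(1/41 + 1/217) = 1.3356.
With t* = 2.595, margin = 2.595 × 1.3356 = 3.4659.
x̄₁ − x̄₂ = 62.1 − 65.3 = -3.2000; interval -3.2000 ± 3.4659 = (-6.67, 0.27).

(-6.67, 0.27)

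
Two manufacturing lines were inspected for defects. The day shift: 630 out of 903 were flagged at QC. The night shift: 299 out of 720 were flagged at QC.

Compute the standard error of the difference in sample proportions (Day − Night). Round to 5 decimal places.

p̂₁ = 630/903 = 0.6977 and p̂₂ = 299/720 = 0.4153.
SE₁ = √(p̂₁(1−p̂₁)/n₁) = √(0.6977·0.3023/903) = 0.01528; SE₂ = √(0.4153·0.5847/720) = 0.01836.
Independent samples: SE of the difference = √(SE₁² + SE₂²) = √(0.0002334784 + 0.0003370896) = 0.02389.

0.02389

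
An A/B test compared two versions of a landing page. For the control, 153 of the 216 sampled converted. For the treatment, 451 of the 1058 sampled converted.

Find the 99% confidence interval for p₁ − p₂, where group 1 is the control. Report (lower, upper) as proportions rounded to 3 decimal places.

(0.193, 0.371)

p̂₁ = 153/216 = 0.7083 and p̂₂ = 451/1058 = 0.4263.
SE₁ = √(p̂₁(1−p̂₁)/n₁) = √(0.7083·0.2917/216) = 0.03093; SE₂ = √(0.4263·0.5737/1058) = 0.01520.
Independent samples: SE of the difference = √(SE₁² + SE₂²) = √(0.0009566649 + 0.00023104) = 0.03446.
z* for 99% confidence is 2.576, so the margin of error is 2.576 × 0.03446 = 0.08877.
Point estimate p̂₁ − p̂₂ = 0.7083 − 0.4263 = 0.2820.
0.2820 ± 0.08877 → (0.193, 0.371).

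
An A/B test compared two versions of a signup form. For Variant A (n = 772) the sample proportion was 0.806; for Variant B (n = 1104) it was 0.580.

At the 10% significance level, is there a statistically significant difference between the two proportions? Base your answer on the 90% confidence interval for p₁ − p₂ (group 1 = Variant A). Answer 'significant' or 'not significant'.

significant

The two standard errors are √(0.8060×0.1940/772) = 0.01423 and √(0.5800×0.4200/1104) = 0.01485.
Because the samples are independent, SE_diff = √(0.01423² + 0.01485²) = 0.02057.
Using z* = 1.645 for 90%, ME = 1.645 × 0.02057 = 0.03384.
p̂₁ − p̂₂ = 0.2260; interval 0.2260 ± 0.03384 gives (0.19216, 0.25984).
The interval (0.19216, 0.25984) does not contain 0, so the difference is significant.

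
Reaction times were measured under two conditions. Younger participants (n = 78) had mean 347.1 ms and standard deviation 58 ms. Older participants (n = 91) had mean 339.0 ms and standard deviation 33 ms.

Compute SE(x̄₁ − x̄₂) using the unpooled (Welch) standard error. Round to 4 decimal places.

Standard errors of each mean: 58/√78 = 6.5672 and 33/√91 = 3.4593.
SE(x̄₁ − x̄₂) = √(6.5672² + 3.4593²) = 7.4226 for independent samples with unequal variances.

7.4226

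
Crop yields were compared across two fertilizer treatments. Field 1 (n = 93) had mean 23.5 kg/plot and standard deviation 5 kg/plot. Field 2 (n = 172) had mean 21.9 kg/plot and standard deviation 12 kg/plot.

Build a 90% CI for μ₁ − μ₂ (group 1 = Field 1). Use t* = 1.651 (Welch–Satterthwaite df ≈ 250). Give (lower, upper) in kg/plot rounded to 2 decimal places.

SE₁ = s₁/√n₁ = 5/√93 = 0.5185; SE₂ = 12/√172 = 0.9150.
Independent samples, unequal variances: SE_diff = √(SE₁² + SE₂²) = √(0.26884225 + 0.837225) = 1.0517.
t* = 1.651, so margin of error = 1.651 × 1.0517 = 1.7364.
Difference in means = 23.5 − 21.9 = 1.6000.
1.6000 ± 1.7364 → (-0.14, 3.34).

(-0.14, 3.34)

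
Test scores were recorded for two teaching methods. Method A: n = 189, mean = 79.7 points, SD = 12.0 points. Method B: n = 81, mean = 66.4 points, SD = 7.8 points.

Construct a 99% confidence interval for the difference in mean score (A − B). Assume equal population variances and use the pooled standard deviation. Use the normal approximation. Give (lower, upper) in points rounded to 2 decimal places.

(9.57, 17.03)

s_p = √[((n₁−1)s₁² + (n₂−1)s₂²)/(n₁+n₂−2)] = √[(188·12.0² + 80·7.8²)/268] = 10.9168.
SE = 10.9168·√(1/189 + 1/81) = 1.4498.
With z* = 2.576, margin = 2.576 × 1.4498 = 3.7347.
x̄₁ − x̄₂ = 79.7 − 66.4 = 13.3000; interval 13.3000 ± 3.7347 = (9.57, 17.03).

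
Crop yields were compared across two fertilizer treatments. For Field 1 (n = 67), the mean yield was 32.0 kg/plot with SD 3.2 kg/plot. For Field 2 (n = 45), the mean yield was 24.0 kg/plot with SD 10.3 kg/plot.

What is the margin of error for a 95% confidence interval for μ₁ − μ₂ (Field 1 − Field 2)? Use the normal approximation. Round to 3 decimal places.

Standard errors of each mean: 3.2/√67 = 0.3909 and 10.3/√45 = 1.5354.
SE(x̄₁ − x̄₂) = √(0.3909² + 1.5354²) = 1.5844 for independent samples with unequal variances.
With z* = 1.960, the margin is 1.960 × 1.5844 = 3.1054.

3.105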